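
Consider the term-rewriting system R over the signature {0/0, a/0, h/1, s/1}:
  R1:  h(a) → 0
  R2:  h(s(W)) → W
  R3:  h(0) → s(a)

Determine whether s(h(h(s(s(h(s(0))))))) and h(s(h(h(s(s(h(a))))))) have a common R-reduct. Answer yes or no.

no — NF(t₁) = s(0), NF(t₂) = 0

Reduce t₁ = s(h(h(s(s(h(s(0))))))):
1. s(h(h(s(s(h(s(0)))))))  →  s(h(s(h(s(0)))))   [R2 at 1.1]
2. s(h(s(h(s(0)))))  →  s(h(s(0)))   [R2 at 1]
3. s(h(s(0)))  →  s(0)   [R2 at 1]

Reduce t₂ = h(s(h(h(s(s(h(a))))))):
1. h(s(h(h(s(s(h(a)))))))  →  h(h(s(s(h(a)))))   [R2 at ε]
2. h(h(s(s(h(a)))))  →  h(s(h(a)))   [R2 at 1]
3. h(s(h(a)))  →  h(a)   [R2 at ε]
4. h(a)  →  0   [R1 at ε]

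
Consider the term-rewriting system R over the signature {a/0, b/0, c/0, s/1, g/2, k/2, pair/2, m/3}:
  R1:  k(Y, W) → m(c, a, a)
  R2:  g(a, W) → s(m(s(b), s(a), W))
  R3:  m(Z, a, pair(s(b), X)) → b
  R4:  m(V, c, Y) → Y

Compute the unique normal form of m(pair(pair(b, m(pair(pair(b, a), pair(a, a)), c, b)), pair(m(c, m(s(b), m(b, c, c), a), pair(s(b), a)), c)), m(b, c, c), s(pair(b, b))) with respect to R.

s(pair(b, b))

1. m(pair(pair(b, m(pair(pair(b, a), pair(a, a)), c, b)), pair(m(c, m(s(b), m(b, c, c), a), pair(s(b), a)), c)), m(b, c, c), s(pair(b, b)))  →  m(pair(pair(b, b), pair(m(c, m(s(b), m(b, c, c), a), pair(s(b), a)), c)), m(b, c, c), s(pair(b, b)))   [R4 at 1.1.2]
2. m(pair(pair(b, b), pair(m(c, m(s(b), m(b, c, c), a), pair(s(b), a)), c)), m(b, c, c), s(pair(b, b)))  →  m(pair(pair(b, b), pair(m(c, m(s(b), c, a), pair(s(b), a)), c)), m(b, c, c), s(pair(b, b)))   [R4 at 1.2.1.2.2]
3. m(pair(pair(b, b), pair(m(c, m(s(b), c, a), pair(s(b), a)), c)), m(b, c, c), s(pair(b, b)))  →  m(pair(pair(b, b), pair(m(c, a, pair(s(b), a)), c)), m(b, c, c), s(pair(b, b)))   [R4 at 1.2.1.2]
4. m(pair(pair(b, b), pair(m(c, a, pair(s(b), a)), c)), m(b, c, c), s(pair(b, b)))  →  m(pair(pair(b, b), pair(b, c)), m(b, c, c), s(pair(b, b)))   [R3 at 1.2.1]
5. m(pair(pair(b, b), pair(b, c)), m(b, c, c), s(pair(b, b)))  →  m(pair(pair(b, b), pair(b, c)), c, s(pair(b, b)))   [R4 at 2]
6. m(pair(pair(b, b), pair(b, c)), c, s(pair(b, b)))  →  s(pair(b, b))   [R4 at ε]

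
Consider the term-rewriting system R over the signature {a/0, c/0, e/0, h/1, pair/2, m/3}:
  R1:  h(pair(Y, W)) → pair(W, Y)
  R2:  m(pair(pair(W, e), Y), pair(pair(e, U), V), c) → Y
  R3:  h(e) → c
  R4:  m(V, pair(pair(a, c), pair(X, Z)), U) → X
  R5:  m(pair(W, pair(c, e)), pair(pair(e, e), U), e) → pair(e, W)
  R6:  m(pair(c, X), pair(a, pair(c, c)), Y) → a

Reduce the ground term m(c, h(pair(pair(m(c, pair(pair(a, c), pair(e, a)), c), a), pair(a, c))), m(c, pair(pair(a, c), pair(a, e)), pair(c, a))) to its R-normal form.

e

1. m(c, h(pair(pair(m(c, pair(pair(a, c), pair(e, a)), c), a), pair(a, c))), m(c, pair(pair(a, c), pair(a, e)), pair(c, a)))  →  m(c, pair(pair(a, c), pair(m(c, pair(pair(a, c), pair(e, a)), c), a)), m(c, pair(pair(a, c), pair(a, e)), pair(c, a)))   [R1 at 2]
2. m(c, pair(pair(a, c), pair(m(c, pair(pair(a, c), pair(e, a)), c), a)), m(c, pair(pair(a, c), pair(a, e)), pair(c, a)))  →  m(c, pair(pair(a, c), pair(e, a)), c)   [R4 at ε]
3. m(c, pair(pair(a, c), pair(e, a)), c)  →  e   [R4 at ε]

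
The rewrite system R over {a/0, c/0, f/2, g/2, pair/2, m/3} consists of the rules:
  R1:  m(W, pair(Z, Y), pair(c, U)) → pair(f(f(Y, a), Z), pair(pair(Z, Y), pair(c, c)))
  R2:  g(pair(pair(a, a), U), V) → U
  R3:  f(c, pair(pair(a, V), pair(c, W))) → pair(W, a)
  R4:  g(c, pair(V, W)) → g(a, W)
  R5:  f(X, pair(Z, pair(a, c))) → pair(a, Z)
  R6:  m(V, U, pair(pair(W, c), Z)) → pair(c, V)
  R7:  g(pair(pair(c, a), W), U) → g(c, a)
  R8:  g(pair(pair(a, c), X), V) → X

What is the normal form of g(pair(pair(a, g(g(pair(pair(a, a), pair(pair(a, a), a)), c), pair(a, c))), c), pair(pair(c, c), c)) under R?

1. g(pair(pair(a, g(g(pair(pair(a, a), pair(pair(a, a), a)), c), pair(a, c))), c), pair(pair(c, c), c))  →  g(pair(pair(a, g(pair(pair(a, a), a), pair(a, c))), c), pair(pair(c, c), c))   [R2 at 1.1.2.1]
2. g(pair(pair(a, g(pair(pair(a, a), a), pair(a, c))), c), pair(pair(c, c), c))  →  g(pair(pair(a, a), c), pair(pair(c, c), c))   [R2 at 1.1.2]
3. g(pair(pair(a, a), c), pair(pair(c, c), c))  →  c   [R2 at ε]

c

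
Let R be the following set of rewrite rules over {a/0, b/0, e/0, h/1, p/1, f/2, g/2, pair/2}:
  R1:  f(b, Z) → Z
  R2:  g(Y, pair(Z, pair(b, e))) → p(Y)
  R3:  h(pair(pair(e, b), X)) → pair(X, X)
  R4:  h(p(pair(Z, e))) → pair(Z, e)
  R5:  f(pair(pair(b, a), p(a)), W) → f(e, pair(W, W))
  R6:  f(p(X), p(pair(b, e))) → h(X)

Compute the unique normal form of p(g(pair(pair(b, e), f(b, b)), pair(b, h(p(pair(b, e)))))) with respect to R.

1. p(g(pair(pair(b, e), f(b, b)), pair(b, h(p(pair(b, e))))))  →  p(g(pair(pair(b, e), b), pair(b, h(p(pair(b, e))))))   [R1 at 1.1.2]
2. p(g(pair(pair(b, e), b), pair(b, h(p(pair(b, e))))))  →  p(g(pair(pair(b, e), b), pair(b, pair(b, e))))   [R4 at 1.2.2]
3. p(g(pair(pair(b, e), b), pair(b, pair(b, e))))  →  p(p(pair(pair(b, e), b)))   [R2 at 1]

p(p(pair(pair(b, e), b)))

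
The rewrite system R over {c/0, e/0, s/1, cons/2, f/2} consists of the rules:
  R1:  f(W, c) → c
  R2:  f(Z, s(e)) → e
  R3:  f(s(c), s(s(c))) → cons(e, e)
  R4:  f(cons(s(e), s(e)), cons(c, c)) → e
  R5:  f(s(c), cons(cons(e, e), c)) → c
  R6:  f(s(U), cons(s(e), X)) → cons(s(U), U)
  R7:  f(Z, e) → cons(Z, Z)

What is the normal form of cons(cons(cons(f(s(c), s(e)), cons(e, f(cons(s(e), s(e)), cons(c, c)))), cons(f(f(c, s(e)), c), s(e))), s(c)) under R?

1. cons(cons(cons(f(s(c), s(e)), cons(e, f(cons(s(e), s(e)), cons(c, c)))), cons(f(f(c, s(e)), c), s(e))), s(c))  →  cons(cons(cons(e, cons(e, f(cons(s(e), s(e)), cons(c, c)))), cons(f(f(c, s(e)), c), s(e))), s(c))   [R2 at 1.1.1]
2. cons(cons(cons(e, cons(e, f(cons(s(e), s(e)), cons(c, c)))), cons(f(f(c, s(e)), c), s(e))), s(c))  →  cons(cons(cons(e, cons(e, e)), cons(f(f(c, s(e)), c), s(e))), s(c))   [R4 at 1.1.2.2]
3. cons(cons(cons(e, cons(e, e)), cons(f(f(c, s(e)), c), s(e))), s(c))  →  cons(cons(cons(e, cons(e, e)), cons(c, s(e))), s(c))   [R1 at 1.2.1]

cons(cons(cons(e, cons(e, e)), cons(c, s(e))), s(c))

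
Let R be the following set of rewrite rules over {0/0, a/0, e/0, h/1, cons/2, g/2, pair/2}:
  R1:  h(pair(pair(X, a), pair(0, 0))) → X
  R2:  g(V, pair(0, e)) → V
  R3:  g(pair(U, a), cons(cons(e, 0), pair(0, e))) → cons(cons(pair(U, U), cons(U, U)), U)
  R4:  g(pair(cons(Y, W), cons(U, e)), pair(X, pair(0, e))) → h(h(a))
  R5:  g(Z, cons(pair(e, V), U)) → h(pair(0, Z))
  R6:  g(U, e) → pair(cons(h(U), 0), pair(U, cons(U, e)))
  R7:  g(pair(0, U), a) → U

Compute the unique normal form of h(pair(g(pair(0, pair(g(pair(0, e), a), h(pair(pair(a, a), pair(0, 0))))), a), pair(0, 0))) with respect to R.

1. h(pair(g(pair(0, pair(g(pair(0, e), a), h(pair(pair(a, a), pair(0, 0))))), a), pair(0, 0)))  →  h(pair(pair(g(pair(0, e), a), h(pair(pair(a, a), pair(0, 0)))), pair(0, 0)))   [R7 at 1.1]
2. h(pair(pair(g(pair(0, e), a), h(pair(pair(a, a), pair(0, 0)))), pair(0, 0)))  →  h(pair(pair(e, h(pair(pair(a, a), pair(0, 0)))), pair(0, 0)))   [R7 at 1.1.1]
3. h(pair(pair(e, h(pair(pair(a, a), pair(0, 0)))), pair(0, 0)))  →  h(pair(pair(e, a), pair(0, 0)))   [R1 at 1.1.2]
4. h(pair(pair(e, a), pair(0, 0)))  →  e   [R1 at ε]

e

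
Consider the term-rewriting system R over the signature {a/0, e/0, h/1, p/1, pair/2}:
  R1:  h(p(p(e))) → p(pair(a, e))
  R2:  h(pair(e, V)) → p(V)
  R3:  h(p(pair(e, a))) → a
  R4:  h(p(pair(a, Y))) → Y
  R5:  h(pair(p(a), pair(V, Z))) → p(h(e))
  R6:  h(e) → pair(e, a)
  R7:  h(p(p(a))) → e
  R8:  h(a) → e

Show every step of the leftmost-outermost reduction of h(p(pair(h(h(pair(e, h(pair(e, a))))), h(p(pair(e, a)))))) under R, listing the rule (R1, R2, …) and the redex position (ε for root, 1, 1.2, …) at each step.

a

1. h(p(pair(h(h(pair(e, h(pair(e, a))))), h(p(pair(e, a))))))  →  h(p(pair(h(p(h(pair(e, a)))), h(p(pair(e, a))))))   [R2 at 1.1.1.1]
2. h(p(pair(h(p(h(pair(e, a)))), h(p(pair(e, a))))))  →  h(p(pair(h(p(p(a))), h(p(pair(e, a))))))   [R2 at 1.1.1.1.1]
3. h(p(pair(h(p(p(a))), h(p(pair(e, a))))))  →  h(p(pair(e, h(p(pair(e, a))))))   [R7 at 1.1.1]
4. h(p(pair(e, h(p(pair(e, a))))))  →  h(p(pair(e, a)))   [R3 at 1.1.2]
5. h(p(pair(e, a)))  →  a   [R3 at ε]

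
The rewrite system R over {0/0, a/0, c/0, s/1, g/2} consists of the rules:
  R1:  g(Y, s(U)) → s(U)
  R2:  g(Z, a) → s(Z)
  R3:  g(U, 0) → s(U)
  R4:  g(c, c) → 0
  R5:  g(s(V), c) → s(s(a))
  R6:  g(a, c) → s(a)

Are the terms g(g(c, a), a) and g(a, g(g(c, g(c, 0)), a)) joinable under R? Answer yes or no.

Reduce t₁ = g(g(c, a), a):
1. g(g(c, a), a)  →  s(g(c, a))   [R2 at ε]
2. s(g(c, a))  →  s(s(c))   [R2 at 1]

Reduce t₂ = g(a, g(g(c, g(c, 0)), a)):
1. g(a, g(g(c, g(c, 0)), a))  →  g(a, s(g(c, g(c, 0))))   [R2 at 2]
2. g(a, s(g(c, g(c, 0))))  →  s(g(c, g(c, 0)))   [R1 at ε]
3. s(g(c, g(c, 0)))  →  s(g(c, s(c)))   [R3 at 1.2]
4. s(g(c, s(c)))  →  s(s(c))   [R1 at 1]

yes — NF(t₁) = s(s(c)), NF(t₂) = s(s(c))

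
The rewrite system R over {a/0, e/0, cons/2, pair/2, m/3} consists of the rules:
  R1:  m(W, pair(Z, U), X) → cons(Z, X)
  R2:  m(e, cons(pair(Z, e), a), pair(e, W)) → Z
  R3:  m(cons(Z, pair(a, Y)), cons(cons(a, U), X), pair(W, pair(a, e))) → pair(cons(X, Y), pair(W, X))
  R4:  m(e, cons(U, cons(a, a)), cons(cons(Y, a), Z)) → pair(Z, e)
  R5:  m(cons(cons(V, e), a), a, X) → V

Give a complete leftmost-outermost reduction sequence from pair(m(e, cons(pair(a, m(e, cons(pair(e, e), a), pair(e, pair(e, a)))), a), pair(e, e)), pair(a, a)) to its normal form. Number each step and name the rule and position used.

pair(a, pair(a, a))

1. pair(m(e, cons(pair(a, m(e, cons(pair(e, e), a), pair(e, pair(e, a)))), a), pair(e, e)), pair(a, a))  →  pair(m(e, cons(pair(a, e), a), pair(e, e)), pair(a, a))   [R2 at 1.2.1.2]
2. pair(m(e, cons(pair(a, e), a), pair(e, e)), pair(a, a))  →  pair(a, pair(a, a))   [R2 at 1]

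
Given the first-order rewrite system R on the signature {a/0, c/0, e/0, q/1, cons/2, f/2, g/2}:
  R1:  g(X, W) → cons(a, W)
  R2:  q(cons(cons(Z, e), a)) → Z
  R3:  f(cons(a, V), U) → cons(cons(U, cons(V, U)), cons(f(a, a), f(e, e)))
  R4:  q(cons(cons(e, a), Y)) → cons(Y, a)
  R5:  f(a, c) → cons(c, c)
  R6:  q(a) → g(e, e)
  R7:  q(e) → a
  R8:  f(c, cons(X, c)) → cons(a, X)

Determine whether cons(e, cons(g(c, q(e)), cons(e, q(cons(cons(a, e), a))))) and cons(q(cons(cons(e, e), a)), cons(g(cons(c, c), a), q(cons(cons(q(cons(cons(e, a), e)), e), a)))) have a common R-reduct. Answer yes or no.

yes — NF(t₁) = cons(e, cons(cons(a, a), cons(e, a))), NF(t₂) = cons(e, cons(cons(a, a), cons(e, a)))

Reduce t₁ = cons(e, cons(g(c, q(e)), cons(e, q(cons(cons(a, e), a))))):
1. cons(e, cons(g(c, q(e)), cons(e, q(cons(cons(a, e), a)))))  →  cons(e, cons(cons(a, q(e)), cons(e, q(cons(cons(a, e), a)))))   [R1 at 2.1]
2. cons(e, cons(cons(a, q(e)), cons(e, q(cons(cons(a, e), a)))))  →  cons(e, cons(cons(a, a), cons(e, q(cons(cons(a, e), a)))))   [R7 at 2.1.2]
3. cons(e, cons(cons(a, a), cons(e, q(cons(cons(a, e), a)))))  →  cons(e, cons(cons(a, a), cons(e, a)))   [R2 at 2.2.2]

Reduce t₂ = cons(q(cons(cons(e, e), a)), cons(g(cons(c, c), a), q(cons(cons(q(cons(cons(e, a), e)), e), a)))):
1. cons(q(cons(cons(e, e), a)), cons(g(cons(c, c), a), q(cons(cons(q(cons(cons(e, a), e)), e), a))))  →  cons(e, cons(g(cons(c, c), a), q(cons(cons(q(cons(cons(e, a), e)), e), a))))   [R2 at 1]
2. cons(e, cons(g(cons(c, c), a), q(cons(cons(q(cons(cons(e, a), e)), e), a))))  →  cons(e, cons(cons(a, a), q(cons(cons(q(cons(cons(e, a), e)), e), a))))   [R1 at 2.1]
3. cons(e, cons(cons(a, a), q(cons(cons(q(cons(cons(e, a), e)), e), a))))  →  cons(e, cons(cons(a, a), q(cons(cons(e, a), e))))   [R2 at 2.2]
4. cons(e, cons(cons(a, a), q(cons(cons(e, a), e))))  →  cons(e, cons(cons(a, a), cons(e, a)))   [R4 at 2.2]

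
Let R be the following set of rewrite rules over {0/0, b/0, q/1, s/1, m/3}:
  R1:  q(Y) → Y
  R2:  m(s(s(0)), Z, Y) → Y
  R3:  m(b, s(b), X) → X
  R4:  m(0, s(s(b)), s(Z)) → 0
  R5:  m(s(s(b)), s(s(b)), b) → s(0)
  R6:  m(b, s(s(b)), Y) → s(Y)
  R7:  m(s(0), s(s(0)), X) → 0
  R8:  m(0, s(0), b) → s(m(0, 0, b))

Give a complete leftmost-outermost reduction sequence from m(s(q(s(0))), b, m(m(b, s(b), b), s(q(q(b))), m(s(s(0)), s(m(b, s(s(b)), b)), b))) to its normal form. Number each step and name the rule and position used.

1. m(s(q(s(0))), b, m(m(b, s(b), b), s(q(q(b))), m(s(s(0)), s(m(b, s(s(b)), b)), b)))  →  m(s(s(0)), b, m(m(b, s(b), b), s(q(q(b))), m(s(s(0)), s(m(b, s(s(b)), b)), b)))   [R1 at 1.1]
2. m(s(s(0)), b, m(m(b, s(b), b), s(q(q(b))), m(s(s(0)), s(m(b, s(s(b)), b)), b)))  →  m(m(b, s(b), b), s(q(q(b))), m(s(s(0)), s(m(b, s(s(b)), b)), b))   [R2 at ε]
3. m(m(b, s(b), b), s(q(q(b))), m(s(s(0)), s(m(b, s(s(b)), b)), b))  →  m(b, s(q(q(b))), m(s(s(0)), s(m(b, s(s(b)), b)), b))   [R3 at 1]
4. m(b, s(q(q(b))), m(s(s(0)), s(m(b, s(s(b)), b)), b))  →  m(b, s(q(b)), m(s(s(0)), s(m(b, s(s(b)), b)), b))   [R1 at 2.1]
5. m(b, s(q(b)), m(s(s(0)), s(m(b, s(s(b)), b)), b))  →  m(b, s(b), m(s(s(0)), s(m(b, s(s(b)), b)), b))   [R1 at 2.1]
6. m(b, s(b), m(s(s(0)), s(m(b, s(s(b)), b)), b))  →  m(s(s(0)), s(m(b, s(s(b)), b)), b)   [R3 at ε]
7. m(s(s(0)), s(m(b, s(s(b)), b)), b)  →  b   [R2 at ε]

b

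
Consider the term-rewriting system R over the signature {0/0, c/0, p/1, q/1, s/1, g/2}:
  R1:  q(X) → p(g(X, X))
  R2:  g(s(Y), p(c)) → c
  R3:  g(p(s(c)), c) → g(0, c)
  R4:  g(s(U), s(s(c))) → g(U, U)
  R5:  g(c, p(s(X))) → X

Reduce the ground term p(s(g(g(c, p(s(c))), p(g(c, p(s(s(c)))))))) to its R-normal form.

p(s(c))

1. p(s(g(g(c, p(s(c))), p(g(c, p(s(s(c))))))))  →  p(s(g(c, p(g(c, p(s(s(c))))))))   [R5 at 1.1.1]
2. p(s(g(c, p(g(c, p(s(s(c))))))))  →  p(s(g(c, p(s(c)))))   [R5 at 1.1.2.1]
3. p(s(g(c, p(s(c)))))  →  p(s(c))   [R5 at 1.1]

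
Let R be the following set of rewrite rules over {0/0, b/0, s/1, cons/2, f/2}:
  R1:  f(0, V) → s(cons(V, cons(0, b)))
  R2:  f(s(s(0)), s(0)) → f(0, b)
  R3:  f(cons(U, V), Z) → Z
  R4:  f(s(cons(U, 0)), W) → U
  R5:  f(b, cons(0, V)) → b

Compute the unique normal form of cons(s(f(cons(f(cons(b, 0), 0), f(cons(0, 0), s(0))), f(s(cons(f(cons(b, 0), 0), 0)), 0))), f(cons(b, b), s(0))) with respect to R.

1. cons(s(f(cons(f(cons(b, 0), 0), f(cons(0, 0), s(0))), f(s(cons(f(cons(b, 0), 0), 0)), 0))), f(cons(b, b), s(0)))  →  cons(s(f(s(cons(f(cons(b, 0), 0), 0)), 0)), f(cons(b, b), s(0)))   [R3 at 1.1]
2. cons(s(f(s(cons(f(cons(b, 0), 0), 0)), 0)), f(cons(b, b), s(0)))  →  cons(s(f(cons(b, 0), 0)), f(cons(b, b), s(0)))   [R4 at 1.1]
3. cons(s(f(cons(b, 0), 0)), f(cons(b, b), s(0)))  →  cons(s(0), f(cons(b, b), s(0)))   [R3 at 1.1]
4. cons(s(0), f(cons(b, b), s(0)))  →  cons(s(0), s(0))   [R3 at 2]

cons(s(0), s(0))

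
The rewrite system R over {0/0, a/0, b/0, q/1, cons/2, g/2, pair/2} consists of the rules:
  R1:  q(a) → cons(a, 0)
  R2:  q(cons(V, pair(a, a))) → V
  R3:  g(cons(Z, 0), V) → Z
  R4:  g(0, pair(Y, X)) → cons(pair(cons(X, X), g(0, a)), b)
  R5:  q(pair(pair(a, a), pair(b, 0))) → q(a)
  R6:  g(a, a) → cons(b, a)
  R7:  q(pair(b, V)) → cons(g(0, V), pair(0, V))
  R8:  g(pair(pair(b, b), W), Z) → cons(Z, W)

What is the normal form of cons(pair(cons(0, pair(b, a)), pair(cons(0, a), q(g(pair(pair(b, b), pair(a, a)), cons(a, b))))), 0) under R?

cons(pair(cons(0, pair(b, a)), pair(cons(0, a), cons(a, b))), 0)

1. cons(pair(cons(0, pair(b, a)), pair(cons(0, a), q(g(pair(pair(b, b), pair(a, a)), cons(a, b))))), 0)  →  cons(pair(cons(0, pair(b, a)), pair(cons(0, a), q(cons(cons(a, b), pair(a, a))))), 0)   [R8 at 1.2.2.1]
2. cons(pair(cons(0, pair(b, a)), pair(cons(0, a), q(cons(cons(a, b), pair(a, a))))), 0)  →  cons(pair(cons(0, pair(b, a)), pair(cons(0, a), cons(a, b))), 0)   [R2 at 1.2.2]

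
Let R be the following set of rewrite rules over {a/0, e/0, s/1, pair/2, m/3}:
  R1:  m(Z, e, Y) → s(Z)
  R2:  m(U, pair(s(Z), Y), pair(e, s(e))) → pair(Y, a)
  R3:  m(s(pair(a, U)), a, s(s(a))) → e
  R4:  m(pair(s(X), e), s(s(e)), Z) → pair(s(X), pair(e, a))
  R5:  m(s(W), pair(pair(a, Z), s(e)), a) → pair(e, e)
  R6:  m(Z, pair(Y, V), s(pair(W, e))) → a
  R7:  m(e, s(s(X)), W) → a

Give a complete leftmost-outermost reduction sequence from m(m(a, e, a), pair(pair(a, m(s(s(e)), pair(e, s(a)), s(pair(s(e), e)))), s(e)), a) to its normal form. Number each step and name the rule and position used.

1. m(m(a, e, a), pair(pair(a, m(s(s(e)), pair(e, s(a)), s(pair(s(e), e)))), s(e)), a)  →  m(s(a), pair(pair(a, m(s(s(e)), pair(e, s(a)), s(pair(s(e), e)))), s(e)), a)   [R1 at 1]
2. m(s(a), pair(pair(a, m(s(s(e)), pair(e, s(a)), s(pair(s(e), e)))), s(e)), a)  →  pair(e, e)   [R5 at ε]

pair(e, e)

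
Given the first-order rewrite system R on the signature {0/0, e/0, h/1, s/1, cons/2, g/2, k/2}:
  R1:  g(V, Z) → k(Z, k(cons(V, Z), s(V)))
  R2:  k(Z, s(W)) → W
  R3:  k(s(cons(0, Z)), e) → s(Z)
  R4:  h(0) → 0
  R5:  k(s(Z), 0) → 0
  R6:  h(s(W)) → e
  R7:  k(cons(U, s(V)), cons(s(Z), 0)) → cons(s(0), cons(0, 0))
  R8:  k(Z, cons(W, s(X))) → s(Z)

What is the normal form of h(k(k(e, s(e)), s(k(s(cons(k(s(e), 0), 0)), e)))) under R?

e

1. h(k(k(e, s(e)), s(k(s(cons(k(s(e), 0), 0)), e))))  →  h(k(s(cons(k(s(e), 0), 0)), e))   [R2 at 1]
2. h(k(s(cons(k(s(e), 0), 0)), e))  →  h(k(s(cons(0, 0)), e))   [R5 at 1.1.1.1]
3. h(k(s(cons(0, 0)), e))  →  h(s(0))   [R3 at 1]
4. h(s(0))  →  e   [R6 at ε]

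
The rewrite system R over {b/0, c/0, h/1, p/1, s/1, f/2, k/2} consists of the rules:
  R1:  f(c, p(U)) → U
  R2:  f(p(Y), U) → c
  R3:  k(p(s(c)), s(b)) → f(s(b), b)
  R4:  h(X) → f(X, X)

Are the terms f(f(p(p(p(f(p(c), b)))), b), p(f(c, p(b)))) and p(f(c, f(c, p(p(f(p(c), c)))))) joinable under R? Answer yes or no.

Reduce t₁ = f(f(p(p(p(f(p(c), b)))), b), p(f(c, p(b)))):
1. f(f(p(p(p(f(p(c), b)))), b), p(f(c, p(b))))  →  f(c, p(f(c, p(b))))   [R2 at 1]
2. f(c, p(f(c, p(b))))  →  f(c, p(b))   [R1 at ε]
3. f(c, p(b))  →  b   [R1 at ε]

Reduce t₂ = p(f(c, f(c, p(p(f(p(c), c)))))):
1. p(f(c, f(c, p(p(f(p(c), c))))))  →  p(f(c, p(f(p(c), c))))   [R1 at 1.2]
2. p(f(c, p(f(p(c), c))))  →  p(f(p(c), c))   [R1 at 1]
3. p(f(p(c), c))  →  p(c)   [R2 at 1]

no — NF(t₁) = b, NF(t₂) = p(c)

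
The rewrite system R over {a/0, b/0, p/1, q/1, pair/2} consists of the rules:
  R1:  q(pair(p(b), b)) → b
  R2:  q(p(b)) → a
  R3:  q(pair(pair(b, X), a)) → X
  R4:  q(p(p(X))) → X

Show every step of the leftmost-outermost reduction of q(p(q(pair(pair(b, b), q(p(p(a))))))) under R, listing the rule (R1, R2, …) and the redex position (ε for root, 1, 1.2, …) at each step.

1. q(p(q(pair(pair(b, b), q(p(p(a)))))))  →  q(p(q(pair(pair(b, b), a))))   [R4 at 1.1.1.2]
2. q(p(q(pair(pair(b, b), a))))  →  q(p(b))   [R3 at 1.1]
3. q(p(b))  →  a   [R2 at ε]

a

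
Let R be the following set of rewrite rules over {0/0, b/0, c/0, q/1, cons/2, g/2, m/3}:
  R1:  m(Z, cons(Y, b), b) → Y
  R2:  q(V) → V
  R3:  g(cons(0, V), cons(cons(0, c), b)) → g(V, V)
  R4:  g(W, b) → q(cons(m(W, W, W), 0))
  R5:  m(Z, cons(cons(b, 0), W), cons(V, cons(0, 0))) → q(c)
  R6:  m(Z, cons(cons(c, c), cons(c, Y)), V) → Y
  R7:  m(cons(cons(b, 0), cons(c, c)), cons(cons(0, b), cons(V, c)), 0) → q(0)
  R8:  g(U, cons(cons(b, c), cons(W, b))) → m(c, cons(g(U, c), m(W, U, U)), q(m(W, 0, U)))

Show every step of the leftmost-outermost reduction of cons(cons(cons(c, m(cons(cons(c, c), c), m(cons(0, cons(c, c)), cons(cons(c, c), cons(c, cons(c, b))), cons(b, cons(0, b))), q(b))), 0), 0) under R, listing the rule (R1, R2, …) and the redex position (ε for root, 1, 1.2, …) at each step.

cons(cons(cons(c, c), 0), 0)

1. cons(cons(cons(c, m(cons(cons(c, c), c), m(cons(0, cons(c, c)), cons(cons(c, c), cons(c, cons(c, b))), cons(b, cons(0, b))), q(b))), 0), 0)  →  cons(cons(cons(c, m(cons(cons(c, c), c), cons(c, b), q(b))), 0), 0)   [R6 at 1.1.2.2]
2. cons(cons(cons(c, m(cons(cons(c, c), c), cons(c, b), q(b))), 0), 0)  →  cons(cons(cons(c, m(cons(cons(c, c), c), cons(c, b), b)), 0), 0)   [R2 at 1.1.2.3]
3. cons(cons(cons(c, m(cons(cons(c, c), c), cons(c, b), b)), 0), 0)  →  cons(cons(cons(c, c), 0), 0)   [R1 at 1.1.2]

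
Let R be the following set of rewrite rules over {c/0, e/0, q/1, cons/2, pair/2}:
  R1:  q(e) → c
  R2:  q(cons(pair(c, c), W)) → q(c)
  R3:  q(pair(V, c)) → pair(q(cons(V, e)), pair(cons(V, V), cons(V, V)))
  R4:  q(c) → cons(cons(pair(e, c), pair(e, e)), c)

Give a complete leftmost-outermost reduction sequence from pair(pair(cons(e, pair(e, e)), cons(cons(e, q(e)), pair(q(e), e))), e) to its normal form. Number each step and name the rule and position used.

pair(pair(cons(e, pair(e, e)), cons(cons(e, c), pair(c, e))), e)

1. pair(pair(cons(e, pair(e, e)), cons(cons(e, q(e)), pair(q(e), e))), e)  →  pair(pair(cons(e, pair(e, e)), cons(cons(e, c), pair(q(e), e))), e)   [R1 at 1.2.1.2]
2. pair(pair(cons(e, pair(e, e)), cons(cons(e, c), pair(q(e), e))), e)  →  pair(pair(cons(e, pair(e, e)), cons(cons(e, c), pair(c, e))), e)   [R1 at 1.2.2.1]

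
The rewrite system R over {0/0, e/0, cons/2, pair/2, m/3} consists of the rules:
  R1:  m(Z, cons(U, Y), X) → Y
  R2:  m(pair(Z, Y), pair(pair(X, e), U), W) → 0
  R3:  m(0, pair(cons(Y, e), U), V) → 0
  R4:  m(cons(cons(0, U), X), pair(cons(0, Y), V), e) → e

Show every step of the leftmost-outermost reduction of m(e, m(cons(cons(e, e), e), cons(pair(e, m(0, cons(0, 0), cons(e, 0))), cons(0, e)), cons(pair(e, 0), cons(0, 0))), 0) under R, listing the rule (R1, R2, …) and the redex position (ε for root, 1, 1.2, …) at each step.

1. m(e, m(cons(cons(e, e), e), cons(pair(e, m(0, cons(0, 0), cons(e, 0))), cons(0, e)), cons(pair(e, 0), cons(0, 0))), 0)  →  m(e, cons(0, e), 0)   [R1 at 2]
2. m(e, cons(0, e), 0)  →  e   [R1 at ε]

e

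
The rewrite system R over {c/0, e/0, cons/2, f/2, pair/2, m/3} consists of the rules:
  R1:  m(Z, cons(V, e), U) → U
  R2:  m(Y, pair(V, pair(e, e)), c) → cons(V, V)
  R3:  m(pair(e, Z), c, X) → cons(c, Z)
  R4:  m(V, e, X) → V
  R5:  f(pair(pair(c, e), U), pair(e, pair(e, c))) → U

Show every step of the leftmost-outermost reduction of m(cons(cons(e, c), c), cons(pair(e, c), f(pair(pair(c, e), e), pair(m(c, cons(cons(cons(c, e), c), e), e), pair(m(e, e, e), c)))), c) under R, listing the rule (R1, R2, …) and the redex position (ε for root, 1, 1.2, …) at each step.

c

1. m(cons(cons(e, c), c), cons(pair(e, c), f(pair(pair(c, e), e), pair(m(c, cons(cons(cons(c, e), c), e), e), pair(m(e, e, e), c)))), c)  →  m(cons(cons(e, c), c), cons(pair(e, c), f(pair(pair(c, e), e), pair(e, pair(m(e, e, e), c)))), c)   [R1 at 2.2.2.1]
2. m(cons(cons(e, c), c), cons(pair(e, c), f(pair(pair(c, e), e), pair(e, pair(m(e, e, e), c)))), c)  →  m(cons(cons(e, c), c), cons(pair(e, c), f(pair(pair(c, e), e), pair(e, pair(e, c)))), c)   [R4 at 2.2.2.2.1]
3. m(cons(cons(e, c), c), cons(pair(e, c), f(pair(pair(c, e), e), pair(e, pair(e, c)))), c)  →  m(cons(cons(e, c), c), cons(pair(e, c), e), c)   [R5 at 2.2]
4. m(cons(cons(e, c), c), cons(pair(e, c), e), c)  →  c   [R1 at ε]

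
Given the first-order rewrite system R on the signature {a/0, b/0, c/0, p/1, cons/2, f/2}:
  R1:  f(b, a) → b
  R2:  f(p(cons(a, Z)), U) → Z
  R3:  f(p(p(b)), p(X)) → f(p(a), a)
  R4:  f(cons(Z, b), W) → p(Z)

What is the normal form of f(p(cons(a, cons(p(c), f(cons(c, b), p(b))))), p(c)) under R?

1. f(p(cons(a, cons(p(c), f(cons(c, b), p(b))))), p(c))  →  cons(p(c), f(cons(c, b), p(b)))   [R2 at ε]
2. cons(p(c), f(cons(c, b), p(b)))  →  cons(p(c), p(c))   [R4 at 2]

cons(p(c), p(c))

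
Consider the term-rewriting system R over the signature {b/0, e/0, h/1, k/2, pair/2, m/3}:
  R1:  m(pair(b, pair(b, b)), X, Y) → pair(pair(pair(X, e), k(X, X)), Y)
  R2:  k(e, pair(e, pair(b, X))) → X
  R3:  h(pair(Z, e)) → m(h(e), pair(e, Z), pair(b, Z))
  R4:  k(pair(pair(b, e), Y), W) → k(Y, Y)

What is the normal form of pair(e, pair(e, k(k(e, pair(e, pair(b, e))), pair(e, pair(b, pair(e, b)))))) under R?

pair(e, pair(e, pair(e, b)))

1. pair(e, pair(e, k(k(e, pair(e, pair(b, e))), pair(e, pair(b, pair(e, b))))))  →  pair(e, pair(e, k(e, pair(e, pair(b, pair(e, b))))))   [R2 at 2.2.1]
2. pair(e, pair(e, k(e, pair(e, pair(b, pair(e, b))))))  →  pair(e, pair(e, pair(e, b)))   [R2 at 2.2]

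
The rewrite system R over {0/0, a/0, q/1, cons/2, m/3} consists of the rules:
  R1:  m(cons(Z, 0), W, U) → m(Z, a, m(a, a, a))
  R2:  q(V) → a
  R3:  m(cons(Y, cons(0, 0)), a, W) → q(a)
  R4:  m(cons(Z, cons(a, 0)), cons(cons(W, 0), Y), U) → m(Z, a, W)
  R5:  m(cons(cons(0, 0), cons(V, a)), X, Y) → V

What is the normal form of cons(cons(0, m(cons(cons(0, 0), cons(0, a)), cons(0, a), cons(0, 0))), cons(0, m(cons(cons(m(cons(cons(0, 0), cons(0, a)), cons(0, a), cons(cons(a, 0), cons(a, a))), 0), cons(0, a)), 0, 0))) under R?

1. cons(cons(0, m(cons(cons(0, 0), cons(0, a)), cons(0, a), cons(0, 0))), cons(0, m(cons(cons(m(cons(cons(0, 0), cons(0, a)), cons(0, a), cons(cons(a, 0), cons(a, a))), 0), cons(0, a)), 0, 0)))  →  cons(cons(0, 0), cons(0, m(cons(cons(m(cons(cons(0, 0), cons(0, a)), cons(0, a), cons(cons(a, 0), cons(a, a))), 0), cons(0, a)), 0, 0)))   [R5 at 1.2]
2. cons(cons(0, 0), cons(0, m(cons(cons(m(cons(cons(0, 0), cons(0, a)), cons(0, a), cons(cons(a, 0), cons(a, a))), 0), cons(0, a)), 0, 0)))  →  cons(cons(0, 0), cons(0, m(cons(cons(0, 0), cons(0, a)), 0, 0)))   [R5 at 2.2.1.1.1]
3. cons(cons(0, 0), cons(0, m(cons(cons(0, 0), cons(0, a)), 0, 0)))  →  cons(cons(0, 0), cons(0, 0))   [R5 at 2.2]

cons(cons(0, 0), cons(0, 0))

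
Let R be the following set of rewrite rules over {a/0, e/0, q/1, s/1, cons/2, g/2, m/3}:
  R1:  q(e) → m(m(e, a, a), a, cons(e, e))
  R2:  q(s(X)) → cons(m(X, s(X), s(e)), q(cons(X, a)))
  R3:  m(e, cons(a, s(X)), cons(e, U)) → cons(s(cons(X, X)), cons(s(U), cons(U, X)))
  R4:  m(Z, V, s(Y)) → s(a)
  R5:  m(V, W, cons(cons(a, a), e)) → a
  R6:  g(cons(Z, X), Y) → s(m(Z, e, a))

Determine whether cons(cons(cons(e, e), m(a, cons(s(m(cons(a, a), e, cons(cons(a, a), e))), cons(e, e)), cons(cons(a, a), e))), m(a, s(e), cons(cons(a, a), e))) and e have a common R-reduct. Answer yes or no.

no — NF(t₁) = cons(cons(cons(e, e), a), a), NF(t₂) = e

Reduce t₁ = cons(cons(cons(e, e), m(a, cons(s(m(cons(a, a), e, cons(cons(a, a), e))), cons(e, e)), cons(cons(a, a), e))), m(a, s(e), cons(cons(a, a), e))):
1. cons(cons(cons(e, e), m(a, cons(s(m(cons(a, a), e, cons(cons(a, a), e))), cons(e, e)), cons(cons(a, a), e))), m(a, s(e), cons(cons(a, a), e)))  →  cons(cons(cons(e, e), a), m(a, s(e), cons(cons(a, a), e)))   [R5 at 1.2]
2. cons(cons(cons(e, e), a), m(a, s(e), cons(cons(a, a), e)))  →  cons(cons(cons(e, e), a), a)   [R5 at 2]

Reduce t₂ = e:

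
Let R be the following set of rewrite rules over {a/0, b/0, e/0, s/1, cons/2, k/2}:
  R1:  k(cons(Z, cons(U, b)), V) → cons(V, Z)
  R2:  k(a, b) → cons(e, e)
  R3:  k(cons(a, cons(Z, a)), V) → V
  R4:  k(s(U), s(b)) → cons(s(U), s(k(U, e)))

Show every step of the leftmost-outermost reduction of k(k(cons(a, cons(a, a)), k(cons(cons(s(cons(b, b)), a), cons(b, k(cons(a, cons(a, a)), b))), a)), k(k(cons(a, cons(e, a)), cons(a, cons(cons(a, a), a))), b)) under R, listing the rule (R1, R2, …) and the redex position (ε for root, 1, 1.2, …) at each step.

b

1. k(k(cons(a, cons(a, a)), k(cons(cons(s(cons(b, b)), a), cons(b, k(cons(a, cons(a, a)), b))), a)), k(k(cons(a, cons(e, a)), cons(a, cons(cons(a, a), a))), b))  →  k(k(cons(cons(s(cons(b, b)), a), cons(b, k(cons(a, cons(a, a)), b))), a), k(k(cons(a, cons(e, a)), cons(a, cons(cons(a, a), a))), b))   [R3 at 1]
2. k(k(cons(cons(s(cons(b, b)), a), cons(b, k(cons(a, cons(a, a)), b))), a), k(k(cons(a, cons(e, a)), cons(a, cons(cons(a, a), a))), b))  →  k(k(cons(cons(s(cons(b, b)), a), cons(b, b)), a), k(k(cons(a, cons(e, a)), cons(a, cons(cons(a, a), a))), b))   [R3 at 1.1.2.2]
3. k(k(cons(cons(s(cons(b, b)), a), cons(b, b)), a), k(k(cons(a, cons(e, a)), cons(a, cons(cons(a, a), a))), b))  →  k(cons(a, cons(s(cons(b, b)), a)), k(k(cons(a, cons(e, a)), cons(a, cons(cons(a, a), a))), b))   [R1 at 1]
4. k(cons(a, cons(s(cons(b, b)), a)), k(k(cons(a, cons(e, a)), cons(a, cons(cons(a, a), a))), b))  →  k(k(cons(a, cons(e, a)), cons(a, cons(cons(a, a), a))), b)   [R3 at ε]
5. k(k(cons(a, cons(e, a)), cons(a, cons(cons(a, a), a))), b)  →  k(cons(a, cons(cons(a, a), a)), b)   [R3 at 1]
6. k(cons(a, cons(cons(a, a), a)), b)  →  b   [R3 at ε]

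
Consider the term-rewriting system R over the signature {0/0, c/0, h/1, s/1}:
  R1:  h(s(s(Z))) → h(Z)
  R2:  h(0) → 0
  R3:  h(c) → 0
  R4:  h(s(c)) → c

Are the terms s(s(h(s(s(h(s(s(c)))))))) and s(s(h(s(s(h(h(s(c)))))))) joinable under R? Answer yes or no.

yes — NF(t₁) = s(s(0)), NF(t₂) = s(s(0))

Reduce t₁ = s(s(h(s(s(h(s(s(c)))))))):
1. s(s(h(s(s(h(s(s(c))))))))  →  s(s(h(h(s(s(c))))))   [R1 at 1.1]
2. s(s(h(h(s(s(c))))))  →  s(s(h(h(c))))   [R1 at 1.1.1]
3. s(s(h(h(c))))  →  s(s(h(0)))   [R3 at 1.1.1]
4. s(s(h(0)))  →  s(s(0))   [R2 at 1.1]

Reduce t₂ = s(s(h(s(s(h(h(s(c)))))))):
1. s(s(h(s(s(h(h(s(c))))))))  →  s(s(h(h(h(s(c))))))   [R1 at 1.1]
2. s(s(h(h(h(s(c))))))  →  s(s(h(h(c))))   [R4 at 1.1.1.1]
3. s(s(h(h(c))))  →  s(s(h(0)))   [R3 at 1.1.1]
4. s(s(h(0)))  →  s(s(0))   [R2 at 1.1]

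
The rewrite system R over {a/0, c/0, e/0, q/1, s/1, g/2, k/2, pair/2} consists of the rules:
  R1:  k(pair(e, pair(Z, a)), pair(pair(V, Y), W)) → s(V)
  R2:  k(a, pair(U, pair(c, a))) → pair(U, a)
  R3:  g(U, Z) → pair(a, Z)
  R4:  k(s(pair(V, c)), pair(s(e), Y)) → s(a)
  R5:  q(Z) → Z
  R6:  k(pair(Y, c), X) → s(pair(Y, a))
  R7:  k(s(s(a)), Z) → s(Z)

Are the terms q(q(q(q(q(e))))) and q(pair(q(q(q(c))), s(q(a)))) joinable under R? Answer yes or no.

no — NF(t₁) = e, NF(t₂) = pair(c, s(a))

Reduce t₁ = q(q(q(q(q(e))))):
1. q(q(q(q(q(e)))))  →  q(q(q(q(e))))   [R5 at ε]
2. q(q(q(q(e))))  →  q(q(q(e)))   [R5 at ε]
3. q(q(q(e)))  →  q(q(e))   [R5 at ε]
4. q(q(e))  →  q(e)   [R5 at ε]
5. q(e)  →  e   [R5 at ε]

Reduce t₂ = q(pair(q(q(q(c))), s(q(a)))):
1. q(pair(q(q(q(c))), s(q(a))))  →  pair(q(q(q(c))), s(q(a)))   [R5 at ε]
2. pair(q(q(q(c))), s(q(a)))  →  pair(q(q(c)), s(q(a)))   [R5 at 1]
3. pair(q(q(c)), s(q(a)))  →  pair(q(c), s(q(a)))   [R5 at 1]
4. pair(q(c), s(q(a)))  →  pair(c, s(q(a)))   [R5 at 1]
5. pair(c, s(q(a)))  →  pair(c, s(a))   [R5 at 2.1]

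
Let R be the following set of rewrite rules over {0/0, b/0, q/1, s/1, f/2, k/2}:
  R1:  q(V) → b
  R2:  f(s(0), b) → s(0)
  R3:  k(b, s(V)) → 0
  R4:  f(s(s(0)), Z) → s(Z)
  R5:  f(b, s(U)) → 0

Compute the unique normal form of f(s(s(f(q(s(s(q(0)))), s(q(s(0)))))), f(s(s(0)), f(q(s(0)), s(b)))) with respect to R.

1. f(s(s(f(q(s(s(q(0)))), s(q(s(0)))))), f(s(s(0)), f(q(s(0)), s(b))))  →  f(s(s(f(b, s(q(s(0)))))), f(s(s(0)), f(q(s(0)), s(b))))   [R1 at 1.1.1.1]
2. f(s(s(f(b, s(q(s(0)))))), f(s(s(0)), f(q(s(0)), s(b))))  →  f(s(s(0)), f(s(s(0)), f(q(s(0)), s(b))))   [R5 at 1.1.1]
3. f(s(s(0)), f(s(s(0)), f(q(s(0)), s(b))))  →  s(f(s(s(0)), f(q(s(0)), s(b))))   [R4 at ε]
4. s(f(s(s(0)), f(q(s(0)), s(b))))  →  s(s(f(q(s(0)), s(b))))   [R4 at 1]
5. s(s(f(q(s(0)), s(b))))  →  s(s(f(b, s(b))))   [R1 at 1.1.1]
6. s(s(f(b, s(b))))  →  s(s(0))   [R5 at 1.1]

s(s(0))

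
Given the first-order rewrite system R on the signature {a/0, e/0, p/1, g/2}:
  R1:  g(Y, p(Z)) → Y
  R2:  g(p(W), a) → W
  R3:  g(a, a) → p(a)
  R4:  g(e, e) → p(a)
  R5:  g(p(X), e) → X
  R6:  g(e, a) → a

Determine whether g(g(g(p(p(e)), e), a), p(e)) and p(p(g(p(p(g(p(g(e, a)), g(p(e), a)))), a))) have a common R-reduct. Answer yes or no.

no — NF(t₁) = e, NF(t₂) = p(p(p(a)))

Reduce t₁ = g(g(g(p(p(e)), e), a), p(e)):
1. g(g(g(p(p(e)), e), a), p(e))  →  g(g(p(p(e)), e), a)   [R1 at ε]
2. g(g(p(p(e)), e), a)  →  g(p(e), a)   [R5 at 1]
3. g(p(e), a)  →  e   [R2 at ε]

Reduce t₂ = p(p(g(p(p(g(p(g(e, a)), g(p(e), a)))), a))):
1. p(p(g(p(p(g(p(g(e, a)), g(p(e), a)))), a)))  →  p(p(p(g(p(g(e, a)), g(p(e), a)))))   [R2 at 1.1]
2. p(p(p(g(p(g(e, a)), g(p(e), a)))))  →  p(p(p(g(p(a), g(p(e), a)))))   [R6 at 1.1.1.1.1]
3. p(p(p(g(p(a), g(p(e), a)))))  →  p(p(p(g(p(a), e))))   [R2 at 1.1.1.2]
4. p(p(p(g(p(a), e))))  →  p(p(p(a)))   [R5 at 1.1.1]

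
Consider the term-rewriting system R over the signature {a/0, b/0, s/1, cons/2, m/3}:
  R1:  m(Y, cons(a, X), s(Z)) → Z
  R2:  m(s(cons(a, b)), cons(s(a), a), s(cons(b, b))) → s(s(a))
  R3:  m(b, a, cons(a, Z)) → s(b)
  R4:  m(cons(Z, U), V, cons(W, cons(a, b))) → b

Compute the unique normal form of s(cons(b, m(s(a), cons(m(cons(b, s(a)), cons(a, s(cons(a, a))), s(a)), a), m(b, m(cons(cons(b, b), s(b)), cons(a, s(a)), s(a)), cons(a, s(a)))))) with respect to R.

1. s(cons(b, m(s(a), cons(m(cons(b, s(a)), cons(a, s(cons(a, a))), s(a)), a), m(b, m(cons(cons(b, b), s(b)), cons(a, s(a)), s(a)), cons(a, s(a))))))  →  s(cons(b, m(s(a), cons(a, a), m(b, m(cons(cons(b, b), s(b)), cons(a, s(a)), s(a)), cons(a, s(a))))))   [R1 at 1.2.2.1]
2. s(cons(b, m(s(a), cons(a, a), m(b, m(cons(cons(b, b), s(b)), cons(a, s(a)), s(a)), cons(a, s(a))))))  →  s(cons(b, m(s(a), cons(a, a), m(b, a, cons(a, s(a))))))   [R1 at 1.2.3.2]
3. s(cons(b, m(s(a), cons(a, a), m(b, a, cons(a, s(a))))))  →  s(cons(b, m(s(a), cons(a, a), s(b))))   [R3 at 1.2.3]
4. s(cons(b, m(s(a), cons(a, a), s(b))))  →  s(cons(b, b))   [R1 at 1.2]

s(cons(b, b))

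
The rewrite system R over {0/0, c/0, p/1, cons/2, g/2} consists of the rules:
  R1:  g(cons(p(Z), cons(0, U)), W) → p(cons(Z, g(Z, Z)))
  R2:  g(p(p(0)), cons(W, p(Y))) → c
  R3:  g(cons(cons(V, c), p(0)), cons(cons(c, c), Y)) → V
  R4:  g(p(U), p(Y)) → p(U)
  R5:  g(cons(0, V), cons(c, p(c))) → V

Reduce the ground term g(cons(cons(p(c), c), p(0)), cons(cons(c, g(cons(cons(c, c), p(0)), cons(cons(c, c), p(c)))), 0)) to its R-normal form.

1. g(cons(cons(p(c), c), p(0)), cons(cons(c, g(cons(cons(c, c), p(0)), cons(cons(c, c), p(c)))), 0))  →  g(cons(cons(p(c), c), p(0)), cons(cons(c, c), 0))   [R3 at 2.1.2]
2. g(cons(cons(p(c), c), p(0)), cons(cons(c, c), 0))  →  p(c)   [R3 at ε]

p(c)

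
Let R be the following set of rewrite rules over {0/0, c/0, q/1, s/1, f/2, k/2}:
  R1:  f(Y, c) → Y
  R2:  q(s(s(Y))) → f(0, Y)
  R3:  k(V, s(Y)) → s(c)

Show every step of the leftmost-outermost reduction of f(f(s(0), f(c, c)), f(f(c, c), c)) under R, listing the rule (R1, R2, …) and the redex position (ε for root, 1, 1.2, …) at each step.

1. f(f(s(0), f(c, c)), f(f(c, c), c))  →  f(f(s(0), c), f(f(c, c), c))   [R1 at 1.2]
2. f(f(s(0), c), f(f(c, c), c))  →  f(s(0), f(f(c, c), c))   [R1 at 1]
3. f(s(0), f(f(c, c), c))  →  f(s(0), f(c, c))   [R1 at 2]
4. f(s(0), f(c, c))  →  f(s(0), c)   [R1 at 2]
5. f(s(0), c)  →  s(0)   [R1 at ε]

s(0)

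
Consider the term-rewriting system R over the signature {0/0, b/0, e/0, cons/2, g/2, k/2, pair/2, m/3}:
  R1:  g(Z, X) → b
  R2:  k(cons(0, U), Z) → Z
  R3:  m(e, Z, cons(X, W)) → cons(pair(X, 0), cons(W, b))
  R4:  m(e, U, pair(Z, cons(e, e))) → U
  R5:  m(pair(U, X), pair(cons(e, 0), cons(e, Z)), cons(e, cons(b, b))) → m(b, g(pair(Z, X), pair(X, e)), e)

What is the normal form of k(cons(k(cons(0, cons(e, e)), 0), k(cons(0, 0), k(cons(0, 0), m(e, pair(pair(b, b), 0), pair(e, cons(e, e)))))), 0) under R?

1. k(cons(k(cons(0, cons(e, e)), 0), k(cons(0, 0), k(cons(0, 0), m(e, pair(pair(b, b), 0), pair(e, cons(e, e)))))), 0)  →  k(cons(0, k(cons(0, 0), k(cons(0, 0), m(e, pair(pair(b, b), 0), pair(e, cons(e, e)))))), 0)   [R2 at 1.1]
2. k(cons(0, k(cons(0, 0), k(cons(0, 0), m(e, pair(pair(b, b), 0), pair(e, cons(e, e)))))), 0)  →  0   [R2 at ε]

0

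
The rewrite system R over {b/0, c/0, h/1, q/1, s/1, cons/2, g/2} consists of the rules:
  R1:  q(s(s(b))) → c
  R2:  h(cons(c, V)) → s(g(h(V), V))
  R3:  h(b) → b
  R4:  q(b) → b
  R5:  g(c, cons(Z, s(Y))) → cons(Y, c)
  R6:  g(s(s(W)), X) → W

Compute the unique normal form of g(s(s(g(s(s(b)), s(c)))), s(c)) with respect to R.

b

1. g(s(s(g(s(s(b)), s(c)))), s(c))  →  g(s(s(b)), s(c))   [R6 at ε]
2. g(s(s(b)), s(c))  →  b   [R6 at ε]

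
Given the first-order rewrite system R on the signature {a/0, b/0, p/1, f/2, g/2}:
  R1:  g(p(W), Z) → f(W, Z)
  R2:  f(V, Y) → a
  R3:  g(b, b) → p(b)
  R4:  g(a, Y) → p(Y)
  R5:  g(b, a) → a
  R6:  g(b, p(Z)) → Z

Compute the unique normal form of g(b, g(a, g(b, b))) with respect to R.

p(b)

1. g(b, g(a, g(b, b)))  →  g(b, p(g(b, b)))   [R4 at 2]
2. g(b, p(g(b, b)))  →  g(b, b)   [R6 at ε]
3. g(b, b)  →  p(b)   [R3 at ε]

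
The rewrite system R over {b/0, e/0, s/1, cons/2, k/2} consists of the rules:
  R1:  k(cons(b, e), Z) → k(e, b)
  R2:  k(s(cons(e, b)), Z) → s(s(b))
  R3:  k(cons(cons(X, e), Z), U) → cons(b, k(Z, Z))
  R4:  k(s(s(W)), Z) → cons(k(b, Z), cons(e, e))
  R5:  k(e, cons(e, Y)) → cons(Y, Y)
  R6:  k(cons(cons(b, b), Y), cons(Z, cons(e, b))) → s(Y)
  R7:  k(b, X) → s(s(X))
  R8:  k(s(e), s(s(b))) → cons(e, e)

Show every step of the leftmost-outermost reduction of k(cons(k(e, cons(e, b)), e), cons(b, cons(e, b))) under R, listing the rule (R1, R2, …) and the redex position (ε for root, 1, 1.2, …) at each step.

1. k(cons(k(e, cons(e, b)), e), cons(b, cons(e, b)))  →  k(cons(cons(b, b), e), cons(b, cons(e, b)))   [R5 at 1.1]
2. k(cons(cons(b, b), e), cons(b, cons(e, b)))  →  s(e)   [R6 at ε]

s(e)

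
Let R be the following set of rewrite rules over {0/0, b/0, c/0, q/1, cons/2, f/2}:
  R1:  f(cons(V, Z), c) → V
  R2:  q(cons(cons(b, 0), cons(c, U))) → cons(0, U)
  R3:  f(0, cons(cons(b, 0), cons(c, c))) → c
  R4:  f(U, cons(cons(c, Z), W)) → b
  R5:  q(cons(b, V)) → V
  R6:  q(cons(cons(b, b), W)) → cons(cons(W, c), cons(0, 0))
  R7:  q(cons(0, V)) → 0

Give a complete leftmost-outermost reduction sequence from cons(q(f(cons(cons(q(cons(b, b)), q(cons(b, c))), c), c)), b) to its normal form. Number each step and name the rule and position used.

1. cons(q(f(cons(cons(q(cons(b, b)), q(cons(b, c))), c), c)), b)  →  cons(q(cons(q(cons(b, b)), q(cons(b, c)))), b)   [R1 at 1.1]
2. cons(q(cons(q(cons(b, b)), q(cons(b, c)))), b)  →  cons(q(cons(b, q(cons(b, c)))), b)   [R5 at 1.1.1]
3. cons(q(cons(b, q(cons(b, c)))), b)  →  cons(q(cons(b, c)), b)   [R5 at 1]
4. cons(q(cons(b, c)), b)  →  cons(c, b)   [R5 at 1]

cons(c, b)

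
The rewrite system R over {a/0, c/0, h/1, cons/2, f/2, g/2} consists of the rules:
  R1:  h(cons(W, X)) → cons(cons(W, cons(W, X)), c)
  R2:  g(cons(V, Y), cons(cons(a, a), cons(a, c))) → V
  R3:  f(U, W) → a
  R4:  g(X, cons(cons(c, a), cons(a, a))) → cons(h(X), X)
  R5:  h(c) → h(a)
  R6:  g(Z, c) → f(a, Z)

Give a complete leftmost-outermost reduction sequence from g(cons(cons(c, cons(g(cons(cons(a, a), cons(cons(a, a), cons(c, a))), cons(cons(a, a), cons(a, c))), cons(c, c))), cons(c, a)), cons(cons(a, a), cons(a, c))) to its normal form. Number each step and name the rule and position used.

cons(c, cons(cons(a, a), cons(c, c)))

1. g(cons(cons(c, cons(g(cons(cons(a, a), cons(cons(a, a), cons(c, a))), cons(cons(a, a), cons(a, c))), cons(c, c))), cons(c, a)), cons(cons(a, a), cons(a, c)))  →  cons(c, cons(g(cons(cons(a, a), cons(cons(a, a), cons(c, a))), cons(cons(a, a), cons(a, c))), cons(c, c)))   [R2 at ε]
2. cons(c, cons(g(cons(cons(a, a), cons(cons(a, a), cons(c, a))), cons(cons(a, a), cons(a, c))), cons(c, c)))  →  cons(c, cons(cons(a, a), cons(c, c)))   [R2 at 2.1]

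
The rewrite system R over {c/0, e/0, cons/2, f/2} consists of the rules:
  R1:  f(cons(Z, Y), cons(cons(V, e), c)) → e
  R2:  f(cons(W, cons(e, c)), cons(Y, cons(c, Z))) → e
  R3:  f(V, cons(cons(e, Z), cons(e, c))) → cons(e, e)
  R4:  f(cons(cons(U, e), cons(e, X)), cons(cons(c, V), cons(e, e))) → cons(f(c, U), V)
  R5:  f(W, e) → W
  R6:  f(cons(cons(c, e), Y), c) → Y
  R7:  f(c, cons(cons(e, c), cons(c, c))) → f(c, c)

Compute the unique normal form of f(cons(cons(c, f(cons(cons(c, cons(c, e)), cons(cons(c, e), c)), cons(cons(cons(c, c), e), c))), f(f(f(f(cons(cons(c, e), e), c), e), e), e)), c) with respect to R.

e

1. f(cons(cons(c, f(cons(cons(c, cons(c, e)), cons(cons(c, e), c)), cons(cons(cons(c, c), e), c))), f(f(f(f(cons(cons(c, e), e), c), e), e), e)), c)  →  f(cons(cons(c, e), f(f(f(f(cons(cons(c, e), e), c), e), e), e)), c)   [R1 at 1.1.2]
2. f(cons(cons(c, e), f(f(f(f(cons(cons(c, e), e), c), e), e), e)), c)  →  f(f(f(f(cons(cons(c, e), e), c), e), e), e)   [R6 at ε]
3. f(f(f(f(cons(cons(c, e), e), c), e), e), e)  →  f(f(f(cons(cons(c, e), e), c), e), e)   [R5 at ε]
4. f(f(f(cons(cons(c, e), e), c), e), e)  →  f(f(cons(cons(c, e), e), c), e)   [R5 at ε]
5. f(f(cons(cons(c, e), e), c), e)  →  f(cons(cons(c, e), e), c)   [R5 at ε]
6. f(cons(cons(c, e), e), c)  →  e   [R6 at ε]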